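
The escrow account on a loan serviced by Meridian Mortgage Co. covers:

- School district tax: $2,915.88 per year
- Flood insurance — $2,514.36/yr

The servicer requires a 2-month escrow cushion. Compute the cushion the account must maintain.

$905.04

School district tax: $2,915.88
Flood insurance: $2,514.36
Annual escrow total = $5,430.24
Base monthly escrow = $5,430.24 / 12 = $452.52
Required cushion = 2 × $452.52 = $905.04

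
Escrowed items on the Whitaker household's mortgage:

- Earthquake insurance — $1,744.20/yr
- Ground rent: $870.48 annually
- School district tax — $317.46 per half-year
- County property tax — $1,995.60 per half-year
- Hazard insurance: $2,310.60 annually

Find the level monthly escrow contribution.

$795.95

Earthquake insurance — $1,744.20 annually
Ground rent — $870.48 annually
School district tax — $317.46 × 2 = $634.92 annually
County property tax — $1,995.60 × 2 = $3,991.20 annually
Hazard insurance — $2,310.60 annually
Total annual escrow = $9,551.40
Per month = $9,551.40 / 12 = $795.95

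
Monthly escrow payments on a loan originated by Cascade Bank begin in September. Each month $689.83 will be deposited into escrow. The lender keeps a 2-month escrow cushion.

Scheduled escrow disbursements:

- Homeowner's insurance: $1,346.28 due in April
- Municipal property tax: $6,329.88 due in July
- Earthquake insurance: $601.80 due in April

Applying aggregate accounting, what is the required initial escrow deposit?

$2,069.49

Cushion = 2 × $689.83 = $1,379.66
Trial balance (start $0, +$689.83 each month, − disbursements):
  Sep: +$689.83 → $689.83
  Oct: +$689.83 → $1,379.66
  Nov: +$689.83 → $2,069.49
  Dec: +$689.83 → $2,759.32
  Jan: +$689.83 → $3,449.15
  Feb: +$689.83 → $4,138.98
  Mar: +$689.83 → $4,828.81
  Apr: +$689.83 − $1,948.08 → $3,570.56
  May: +$689.83 → $4,260.39
  Jun: +$689.83 → $4,950.22
  Jul: +$689.83 − $6,329.88 → -$689.83
  Aug: +$689.83 → $0.00
Lowest trial balance = -$689.83 (Jul)
Initial deposit = cushion − low point = $1,379.66 − (-$689.83) = $2,069.49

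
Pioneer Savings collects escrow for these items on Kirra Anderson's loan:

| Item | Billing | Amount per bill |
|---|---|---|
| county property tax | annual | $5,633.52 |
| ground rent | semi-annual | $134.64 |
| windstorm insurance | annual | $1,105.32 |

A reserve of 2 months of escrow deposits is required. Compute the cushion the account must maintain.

County property tax — $5,633.52
Ground rent — $134.64 × 2 = $269.28
Windstorm insurance — $1,105.32
Total annual escrow = $7,008.12
Base monthly escrow = $7,008.12 / 12 = $584.01
Reserve = 2 × $584.01 = $1,168.02

$1,168.02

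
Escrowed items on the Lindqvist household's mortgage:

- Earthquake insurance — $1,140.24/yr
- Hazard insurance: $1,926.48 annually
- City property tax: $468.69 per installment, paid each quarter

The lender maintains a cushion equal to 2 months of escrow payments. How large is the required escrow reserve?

$823.58

Earthquake insurance: $1,140.24/yr
Hazard insurance: $1,926.48/yr
City property tax: $468.69 × 4 = $1,874.76/yr
Yearly total = $4,941.48
Monthly escrow = $4,941.48 / 12 = $411.79
Reserve = 2 × $411.79 = $823.58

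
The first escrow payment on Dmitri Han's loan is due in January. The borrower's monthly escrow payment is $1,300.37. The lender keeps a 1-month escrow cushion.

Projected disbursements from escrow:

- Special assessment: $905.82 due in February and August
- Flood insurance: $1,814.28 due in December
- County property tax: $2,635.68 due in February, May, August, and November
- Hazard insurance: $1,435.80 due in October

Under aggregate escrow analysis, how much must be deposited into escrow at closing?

$2,241.13

Cushion = 1 × $1,300.37 = $1,300.37
Trial balance (start $0, +$1,300.37 each month, − disbursements):
  Jan: +$1,300.37 → $1,300.37
  Feb: +$1,300.37 − $3,541.50 → -$940.76
  Mar: +$1,300.37 → $359.61
  Apr: +$1,300.37 → $1,659.98
  May: +$1,300.37 − $2,635.68 → $324.67
  Jun: +$1,300.37 → $1,625.04
  Jul: +$1,300.37 → $2,925.41
  Aug: +$1,300.37 − $3,541.50 → $684.28
  Sep: +$1,300.37 → $1,984.65
  Oct: +$1,300.37 − $1,435.80 → $1,849.22
  Nov: +$1,300.37 − $2,635.68 → $513.91
  Dec: +$1,300.37 − $1,814.28 → $0.00
Lowest trial balance = -$940.76 (Feb)
Initial deposit = cushion − low point = $1,300.37 − (-$940.76) = $2,241.13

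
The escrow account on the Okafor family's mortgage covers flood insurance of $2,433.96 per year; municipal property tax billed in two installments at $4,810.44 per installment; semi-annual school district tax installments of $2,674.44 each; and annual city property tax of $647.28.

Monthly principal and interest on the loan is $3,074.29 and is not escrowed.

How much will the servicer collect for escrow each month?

Flood insurance = $2,433.96/yr
Municipal property tax = $4,810.44 × 2 = $9,620.88/yr
School district tax = $2,674.44 × 2 = $5,348.88/yr
City property tax = $647.28/yr
Annual escrow total = $2,433.96 + $9,620.88 + $5,348.88 + $647.28 = $18,051.00
Monthly = $18,051.00 ÷ 12 = $1,504.25

$1,504.25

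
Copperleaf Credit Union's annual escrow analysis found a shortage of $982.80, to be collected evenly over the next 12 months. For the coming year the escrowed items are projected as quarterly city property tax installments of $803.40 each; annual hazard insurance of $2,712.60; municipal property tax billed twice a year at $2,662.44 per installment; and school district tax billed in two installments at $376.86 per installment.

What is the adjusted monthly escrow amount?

$1,082.30

City property tax: $803.40 × 4 = $3,213.60 annually
Hazard insurance: $2,712.60 annually
Municipal property tax: $2,662.44 × 2 = $5,324.88 annually
School district tax: $376.86 × 2 = $753.72 annually
Total per year = $3,213.60 + $2,712.60 + $5,324.88 + $753.72 = $12,004.80
Monthly = $12,004.80 ÷ 12 = $1,000.40
Monthly shortage recovery: $982.80 / 12 = $81.90
Adjusted monthly = $1,000.40 + $81.90 = $1,082.30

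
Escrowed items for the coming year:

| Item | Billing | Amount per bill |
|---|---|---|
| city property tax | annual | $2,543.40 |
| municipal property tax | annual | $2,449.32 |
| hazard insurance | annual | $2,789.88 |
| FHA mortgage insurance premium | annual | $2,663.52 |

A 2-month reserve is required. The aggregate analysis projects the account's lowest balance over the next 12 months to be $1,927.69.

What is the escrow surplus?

City property tax = $2,543.40 per year
Municipal property tax = $2,449.32 per year
Hazard insurance = $2,789.88 per year
FHA mortgage insurance premium = $2,663.52 per year
Total per year = $2,543.40 + $2,449.32 + $2,789.88 + $2,663.52 = $10,446.12
Per month = $10,446.12 / 12 = $870.51
Required cushion = 2 × $870.51 = $1,741.02
Excess over cushion: $1,927.69 − $1,741.02 = $186.67

$186.67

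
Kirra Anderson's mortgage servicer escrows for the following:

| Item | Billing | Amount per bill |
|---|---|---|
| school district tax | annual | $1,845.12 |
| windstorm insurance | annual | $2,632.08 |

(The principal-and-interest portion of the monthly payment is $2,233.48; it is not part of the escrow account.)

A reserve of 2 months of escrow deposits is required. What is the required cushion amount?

School district tax = $1,845.12 annually
Windstorm insurance = $2,632.08 annually
Total per year = $1,845.12 + $2,632.08 = $4,477.20
Monthly = $4,477.20 / 12 = $373.10
Required cushion = 2 × $373.10 = $746.20

$746.20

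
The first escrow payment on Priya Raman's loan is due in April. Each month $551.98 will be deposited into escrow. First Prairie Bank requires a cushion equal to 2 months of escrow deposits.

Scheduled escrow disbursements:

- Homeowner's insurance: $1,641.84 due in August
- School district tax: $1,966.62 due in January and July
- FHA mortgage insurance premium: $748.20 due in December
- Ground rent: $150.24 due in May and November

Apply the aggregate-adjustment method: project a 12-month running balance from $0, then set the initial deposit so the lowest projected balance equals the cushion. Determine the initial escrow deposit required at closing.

Cushion = 2 × $551.98 = $1,103.96
Trial balance (start $0, +$551.98 each month, − disbursements):
  Apr: +$551.98 → $551.98
  May: +$551.98 − $150.24 → $953.72
  Jun: +$551.98 → $1,505.70
  Jul: +$551.98 − $1,966.62 → $91.06
  Aug: +$551.98 − $1,641.84 → -$998.80
  Sep: +$551.98 → -$446.82
  Oct: +$551.98 → $105.16
  Nov: +$551.98 − $150.24 → $506.90
  Dec: +$551.98 − $748.20 → $310.68
  Jan: +$551.98 − $1,966.62 → -$1,103.96
  Feb: +$551.98 → -$551.98
  Mar: +$551.98 → $0.00
Lowest trial balance = -$1,103.96 (Jan)
Initial deposit = cushion − low point = $1,103.96 − (-$1,103.96) = $2,207.92

$2,207.92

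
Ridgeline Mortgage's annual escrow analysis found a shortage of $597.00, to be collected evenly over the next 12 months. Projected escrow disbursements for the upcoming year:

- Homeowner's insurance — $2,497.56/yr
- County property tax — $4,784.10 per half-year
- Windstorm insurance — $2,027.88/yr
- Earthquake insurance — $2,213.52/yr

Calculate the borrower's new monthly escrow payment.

Homeowner's insurance: $2,497.56 annually
County property tax: $4,784.10 × 2 = $9,568.20 annually
Windstorm insurance: $2,027.88 annually
Earthquake insurance: $2,213.52 annually
Combined annual = $16,307.16
Base monthly escrow = $16,307.16 ÷ 12 = $1,358.93
Shortage per month = $597.00 ÷ 12 = $49.75
Adjusted monthly = $1,358.93 + $49.75 = $1,408.68

$1,408.68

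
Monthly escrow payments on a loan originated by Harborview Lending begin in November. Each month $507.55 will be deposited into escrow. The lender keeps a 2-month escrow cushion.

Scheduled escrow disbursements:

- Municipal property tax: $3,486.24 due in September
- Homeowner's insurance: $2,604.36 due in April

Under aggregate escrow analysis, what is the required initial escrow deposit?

$1,522.65

Cushion = 2 × $507.55 = $1,015.10
Trial balance (start $0, +$507.55 each month, − disbursements):
  Nov: +$507.55 → $507.55
  Dec: +$507.55 → $1,015.10
  Jan: +$507.55 → $1,522.65
  Feb: +$507.55 → $2,030.20
  Mar: +$507.55 → $2,537.75
  Apr: +$507.55 − $2,604.36 → $440.94
  May: +$507.55 → $948.49
  Jun: +$507.55 → $1,456.04
  Jul: +$507.55 → $1,963.59
  Aug: +$507.55 → $2,471.14
  Sep: +$507.55 − $3,486.24 → -$507.55
  Oct: +$507.55 → $0.00
Lowest trial balance = -$507.55 (Sep)
Initial deposit = cushion − low point = $1,015.10 − (-$507.55) = $1,522.65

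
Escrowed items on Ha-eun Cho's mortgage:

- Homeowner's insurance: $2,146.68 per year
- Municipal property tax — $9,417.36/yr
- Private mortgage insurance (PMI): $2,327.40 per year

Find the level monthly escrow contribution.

$1,157.62

Homeowner's insurance: $2,146.68/yr
Municipal property tax: $9,417.36/yr
Private mortgage insurance (PMI): $2,327.40/yr
Combined annual = $2,146.68 + $9,417.36 + $2,327.40 = $13,891.44
Per month = $13,891.44 / 12 = $1,157.62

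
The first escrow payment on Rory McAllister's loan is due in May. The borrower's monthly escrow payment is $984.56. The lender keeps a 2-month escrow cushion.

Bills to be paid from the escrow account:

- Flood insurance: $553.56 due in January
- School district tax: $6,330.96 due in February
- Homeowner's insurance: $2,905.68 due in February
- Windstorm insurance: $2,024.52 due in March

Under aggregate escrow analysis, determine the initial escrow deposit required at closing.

$2,953.68

Cushion = 2 × $984.56 = $1,969.12
Trial balance (start $0, +$984.56 each month, − disbursements):
  May: +$984.56 → $984.56
  Jun: +$984.56 → $1,969.12
  Jul: +$984.56 → $2,953.68
  Aug: +$984.56 → $3,938.24
  Sep: +$984.56 → $4,922.80
  Oct: +$984.56 → $5,907.36
  Nov: +$984.56 → $6,891.92
  Dec: +$984.56 → $7,876.48
  Jan: +$984.56 − $553.56 → $8,307.48
  Feb: +$984.56 − $9,236.64 → $55.40
  Mar: +$984.56 − $2,024.52 → -$984.56
  Apr: +$984.56 → $0.00
Lowest trial balance = -$984.56 (Mar)
Initial deposit = cushion − low point = $1,969.12 − (-$984.56) = $2,953.68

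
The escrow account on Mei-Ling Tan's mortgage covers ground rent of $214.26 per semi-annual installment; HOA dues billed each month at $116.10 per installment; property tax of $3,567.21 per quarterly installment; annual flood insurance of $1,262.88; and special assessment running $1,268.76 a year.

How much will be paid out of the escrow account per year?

Ground rent — $214.26 × 2 = $428.52 annually
HOA dues — $116.10 × 12 = $1,393.20 annually
Property tax — $3,567.21 × 4 = $14,268.84 annually
Flood insurance — $1,262.88 annually
Special assessment — $1,268.76 annually
Total per year = $428.52 + $1,393.20 + $14,268.84 + $1,262.88 + $1,268.76 = $18,622.20

$18,622.20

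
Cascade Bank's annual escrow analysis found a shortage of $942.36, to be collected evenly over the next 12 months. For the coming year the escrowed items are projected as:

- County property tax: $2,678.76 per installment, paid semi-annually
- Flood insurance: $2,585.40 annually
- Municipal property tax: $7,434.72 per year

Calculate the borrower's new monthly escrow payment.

County property tax: $2,678.76 × 2 = $5,357.52/yr
Flood insurance: $2,585.40/yr
Municipal property tax: $7,434.72/yr
Yearly total = $5,357.52 + $2,585.40 + $7,434.72 = $15,377.64
Monthly escrow = $15,377.64 ÷ 12 = $1,281.47
Shortage per month = $942.36 / 12 = $78.53
Adjusted monthly = $1,281.47 + $78.53 = $1,360.00

$1,360.00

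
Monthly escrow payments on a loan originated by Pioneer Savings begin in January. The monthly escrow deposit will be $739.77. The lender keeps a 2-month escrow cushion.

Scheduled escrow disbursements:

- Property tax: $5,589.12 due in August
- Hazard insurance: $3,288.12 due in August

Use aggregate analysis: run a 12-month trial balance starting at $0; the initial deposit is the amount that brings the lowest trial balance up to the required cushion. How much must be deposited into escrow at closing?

$4,438.62

Cushion = 2 × $739.77 = $1,479.54
Trial balance (start $0, +$739.77 each month, − disbursements):
  Jan: +$739.77 → $739.77
  Feb: +$739.77 → $1,479.54
  Mar: +$739.77 → $2,219.31
  Apr: +$739.77 → $2,959.08
  May: +$739.77 → $3,698.85
  Jun: +$739.77 → $4,438.62
  Jul: +$739.77 → $5,178.39
  Aug: +$739.77 − $8,877.24 → -$2,959.08
  Sep: +$739.77 → -$2,219.31
  Oct: +$739.77 → -$1,479.54
  Nov: +$739.77 → -$739.77
  Dec: +$739.77 → $0.00
Lowest trial balance = -$2,959.08 (Aug)
Initial deposit = cushion − low point = $1,479.54 − (-$2,959.08) = $4,438.62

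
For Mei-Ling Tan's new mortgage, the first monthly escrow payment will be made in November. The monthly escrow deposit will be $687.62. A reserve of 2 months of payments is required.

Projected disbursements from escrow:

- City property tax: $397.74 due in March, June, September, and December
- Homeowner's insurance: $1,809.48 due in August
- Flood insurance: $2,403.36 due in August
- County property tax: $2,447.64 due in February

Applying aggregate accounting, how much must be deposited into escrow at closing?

$2,352.74

Cushion = 2 × $687.62 = $1,375.24
Trial balance (start $0, +$687.62 each month, − disbursements):
  Nov: +$687.62 → $687.62
  Dec: +$687.62 − $397.74 → $977.50
  Jan: +$687.62 → $1,665.12
  Feb: +$687.62 − $2,447.64 → -$94.90
  Mar: +$687.62 − $397.74 → $194.98
  Apr: +$687.62 → $882.60
  May: +$687.62 → $1,570.22
  Jun: +$687.62 − $397.74 → $1,860.10
  Jul: +$687.62 → $2,547.72
  Aug: +$687.62 − $4,212.84 → -$977.50
  Sep: +$687.62 − $397.74 → -$687.62
  Oct: +$687.62 → $0.00
Lowest trial balance = -$977.50 (Aug)
Initial deposit = cushion − low point = $1,375.24 − (-$977.50) = $2,352.74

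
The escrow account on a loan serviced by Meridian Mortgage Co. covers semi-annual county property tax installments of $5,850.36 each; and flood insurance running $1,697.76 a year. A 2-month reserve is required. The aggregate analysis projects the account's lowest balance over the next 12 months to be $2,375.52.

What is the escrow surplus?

$142.44

County property tax — $5,850.36 × 2 = $11,700.72
Flood insurance — $1,697.76
Total annual escrow = $11,700.72 + $1,697.76 = $13,398.48
Monthly escrow = $13,398.48 ÷ 12 = $1,116.54
Required cushion = 2 × $1,116.54 = $2,233.08
Surplus = $2,375.52 − $2,233.08 = $142.44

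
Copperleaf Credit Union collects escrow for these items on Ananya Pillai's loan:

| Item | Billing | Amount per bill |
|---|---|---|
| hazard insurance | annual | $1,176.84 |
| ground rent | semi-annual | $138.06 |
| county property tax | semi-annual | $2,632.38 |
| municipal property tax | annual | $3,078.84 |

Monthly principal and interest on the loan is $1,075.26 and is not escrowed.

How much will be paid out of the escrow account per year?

$9,796.56

Hazard insurance — $1,176.84 annually
Ground rent — $138.06 × 2 = $276.12 annually
County property tax — $2,632.38 × 2 = $5,264.76 annually
Municipal property tax — $3,078.84 annually
Total per year = $1,176.84 + $276.12 + $5,264.76 + $3,078.84 = $9,796.56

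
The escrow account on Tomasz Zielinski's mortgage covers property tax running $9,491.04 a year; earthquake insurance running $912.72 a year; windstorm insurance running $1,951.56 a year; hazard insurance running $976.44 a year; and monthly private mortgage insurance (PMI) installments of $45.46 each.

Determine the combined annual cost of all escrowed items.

Property tax — $9,491.04
Earthquake insurance — $912.72
Windstorm insurance — $1,951.56
Hazard insurance — $976.44
Private mortgage insurance (PMI) — $45.46 × 12 = $545.52
Annual escrow total = $13,877.28

$13,877.28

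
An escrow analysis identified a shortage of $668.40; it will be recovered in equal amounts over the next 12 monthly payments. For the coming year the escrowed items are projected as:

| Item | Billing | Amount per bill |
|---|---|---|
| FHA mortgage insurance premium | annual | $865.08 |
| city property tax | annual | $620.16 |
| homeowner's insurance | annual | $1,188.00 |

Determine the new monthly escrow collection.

$278.47

FHA mortgage insurance premium — $865.08
City property tax — $620.16
Homeowner's insurance — $1,188.00
Yearly total = $865.08 + $620.16 + $1,188.00 = $2,673.24
Monthly = $2,673.24 ÷ 12 = $222.77
Monthly shortage recovery: $668.40 ÷ 12 = $55.70
Adjusted monthly = $222.77 + $55.70 = $278.47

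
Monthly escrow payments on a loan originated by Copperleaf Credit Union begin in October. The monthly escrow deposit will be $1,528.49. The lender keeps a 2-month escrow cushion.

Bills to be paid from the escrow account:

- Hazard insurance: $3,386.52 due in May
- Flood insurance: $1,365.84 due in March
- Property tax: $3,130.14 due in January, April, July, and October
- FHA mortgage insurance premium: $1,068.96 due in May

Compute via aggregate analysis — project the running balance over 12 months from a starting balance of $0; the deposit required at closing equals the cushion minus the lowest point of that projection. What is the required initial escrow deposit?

Cushion = 2 × $1,528.49 = $3,056.98
Trial balance (start $0, +$1,528.49 each month, − disbursements):
  Oct: +$1,528.49 − $3,130.14 → -$1,601.65
  Nov: +$1,528.49 → -$73.16
  Dec: +$1,528.49 → $1,455.33
  Jan: +$1,528.49 − $3,130.14 → -$146.32
  Feb: +$1,528.49 → $1,382.17
  Mar: +$1,528.49 − $1,365.84 → $1,544.82
  Apr: +$1,528.49 − $3,130.14 → -$56.83
  May: +$1,528.49 − $4,455.48 → -$2,983.82
  Jun: +$1,528.49 → -$1,455.33
  Jul: +$1,528.49 − $3,130.14 → -$3,056.98
  Aug: +$1,528.49 → -$1,528.49
  Sep: +$1,528.49 → $0.00
Lowest trial balance = -$3,056.98 (Jul)
Initial deposit = cushion − low point = $3,056.98 − (-$3,056.98) = $6,113.96

$6,113.96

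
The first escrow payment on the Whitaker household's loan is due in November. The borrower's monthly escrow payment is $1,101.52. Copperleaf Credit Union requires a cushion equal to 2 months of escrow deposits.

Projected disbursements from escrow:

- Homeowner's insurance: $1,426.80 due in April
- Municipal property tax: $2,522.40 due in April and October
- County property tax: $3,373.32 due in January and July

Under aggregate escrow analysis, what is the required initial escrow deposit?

$2,985.20

Cushion = 2 × $1,101.52 = $2,203.04
Trial balance (start $0, +$1,101.52 each month, − disbursements):
  Nov: +$1,101.52 → $1,101.52
  Dec: +$1,101.52 → $2,203.04
  Jan: +$1,101.52 − $3,373.32 → -$68.76
  Feb: +$1,101.52 → $1,032.76
  Mar: +$1,101.52 → $2,134.28
  Apr: +$1,101.52 − $3,949.20 → -$713.40
  May: +$1,101.52 → $388.12
  Jun: +$1,101.52 → $1,489.64
  Jul: +$1,101.52 − $3,373.32 → -$782.16
  Aug: +$1,101.52 → $319.36
  Sep: +$1,101.52 → $1,420.88
  Oct: +$1,101.52 − $2,522.40 → $0.00
Lowest trial balance = -$782.16 (Jul)
Initial deposit = cushion − low point = $2,203.04 − (-$782.16) = $2,985.20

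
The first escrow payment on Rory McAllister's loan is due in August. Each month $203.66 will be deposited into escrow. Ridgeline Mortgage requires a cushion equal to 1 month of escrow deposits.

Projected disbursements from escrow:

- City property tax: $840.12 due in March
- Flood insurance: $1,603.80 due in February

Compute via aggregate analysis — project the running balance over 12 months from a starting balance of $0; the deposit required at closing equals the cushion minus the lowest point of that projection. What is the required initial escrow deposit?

$1,018.30

Cushion = 1 × $203.66 = $203.66
Trial balance (start $0, +$203.66 each month, − disbursements):
  Aug: +$203.66 → $203.66
  Sep: +$203.66 → $407.32
  Oct: +$203.66 → $610.98
  Nov: +$203.66 → $814.64
  Dec: +$203.66 → $1,018.30
  Jan: +$203.66 → $1,221.96
  Feb: +$203.66 − $1,603.80 → -$178.18
  Mar: +$203.66 − $840.12 → -$814.64
  Apr: +$203.66 → -$610.98
  May: +$203.66 → -$407.32
  Jun: +$203.66 → -$203.66
  Jul: +$203.66 → $0.00
Lowest trial balance = -$814.64 (Mar)
Initial deposit = cushion − low point = $203.66 − (-$814.64) = $1,018.30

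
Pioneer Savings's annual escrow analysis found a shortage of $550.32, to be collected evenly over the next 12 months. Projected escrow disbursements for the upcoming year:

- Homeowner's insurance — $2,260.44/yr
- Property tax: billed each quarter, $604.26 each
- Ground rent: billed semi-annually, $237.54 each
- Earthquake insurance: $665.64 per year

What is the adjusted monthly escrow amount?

Homeowner's insurance — $2,260.44 annually
Property tax — $604.26 × 4 = $2,417.04 annually
Ground rent — $237.54 × 2 = $475.08 annually
Earthquake insurance — $665.64 annually
Yearly total = $2,260.44 + $2,417.04 + $475.08 + $665.64 = $5,818.20
Base monthly escrow = $5,818.20 ÷ 12 = $484.85
Monthly shortage recovery: $550.32 ÷ 12 = $45.86
New monthly escrow = $484.85 + $45.86 = $530.71

$530.71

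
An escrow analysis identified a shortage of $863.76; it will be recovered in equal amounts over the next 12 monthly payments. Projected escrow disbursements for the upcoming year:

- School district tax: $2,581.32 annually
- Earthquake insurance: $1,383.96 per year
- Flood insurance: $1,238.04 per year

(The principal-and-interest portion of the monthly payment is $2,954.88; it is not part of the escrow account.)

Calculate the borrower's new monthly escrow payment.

School district tax — $2,581.32/yr
Earthquake insurance — $1,383.96/yr
Flood insurance — $1,238.04/yr
Annual escrow total = $2,581.32 + $1,383.96 + $1,238.04 = $5,203.32
Monthly escrow = $5,203.32 ÷ 12 = $433.61
Shortage spread = $863.76 / 12 = $71.98/mo
New monthly escrow = $433.61 + $71.98 = $505.59

$505.59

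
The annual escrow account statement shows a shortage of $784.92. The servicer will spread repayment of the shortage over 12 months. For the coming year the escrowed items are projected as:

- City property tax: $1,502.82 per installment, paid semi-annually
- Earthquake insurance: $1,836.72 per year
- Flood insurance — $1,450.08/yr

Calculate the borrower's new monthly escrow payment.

City property tax = $1,502.82 × 2 = $3,005.64 annually
Earthquake insurance = $1,836.72 annually
Flood insurance = $1,450.08 annually
Total annual escrow = $6,292.44
Base monthly escrow = $6,292.44 / 12 = $524.37
Shortage spread = $784.92 ÷ 12 = $65.41/mo
New monthly escrow = $524.37 + $65.41 = $589.78

$589.78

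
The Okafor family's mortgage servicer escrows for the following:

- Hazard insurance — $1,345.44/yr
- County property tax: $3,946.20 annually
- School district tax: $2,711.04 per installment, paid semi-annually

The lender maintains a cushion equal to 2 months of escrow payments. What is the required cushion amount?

$1,785.62

Hazard insurance — $1,345.44
County property tax — $3,946.20
School district tax — $2,711.04 × 2 = $5,422.08
Total annual escrow = $10,713.72
Monthly escrow = $10,713.72 / 12 = $892.81
Required cushion = 2 × $892.81 = $1,785.62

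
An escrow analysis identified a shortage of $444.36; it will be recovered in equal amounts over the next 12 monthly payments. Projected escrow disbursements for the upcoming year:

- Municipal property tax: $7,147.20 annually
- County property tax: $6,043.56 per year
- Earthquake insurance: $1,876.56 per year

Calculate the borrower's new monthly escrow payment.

$1,292.64

Municipal property tax = $7,147.20 annually
County property tax = $6,043.56 annually
Earthquake insurance = $1,876.56 annually
Total per year = $15,067.32
Base monthly escrow = $15,067.32 / 12 = $1,255.61
Shortage per month = $444.36 / 12 = $37.03
New monthly escrow = $1,255.61 + $37.03 = $1,292.64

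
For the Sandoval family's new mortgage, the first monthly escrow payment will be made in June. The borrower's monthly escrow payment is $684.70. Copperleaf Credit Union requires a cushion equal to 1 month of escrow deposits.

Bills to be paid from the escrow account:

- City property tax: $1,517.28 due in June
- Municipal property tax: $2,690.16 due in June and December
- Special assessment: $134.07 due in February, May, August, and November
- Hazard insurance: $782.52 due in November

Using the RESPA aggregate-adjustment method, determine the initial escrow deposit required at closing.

$4,207.44

Cushion = 1 × $684.70 = $684.70
Trial balance (start $0, +$684.70 each month, − disbursements):
  Jun: +$684.70 − $4,207.44 → -$3,522.74
  Jul: +$684.70 → -$2,838.04
  Aug: +$684.70 − $134.07 → -$2,287.41
  Sep: +$684.70 → -$1,602.71
  Oct: +$684.70 → -$918.01
  Nov: +$684.70 − $916.59 → -$1,149.90
  Dec: +$684.70 − $2,690.16 → -$3,155.36
  Jan: +$684.70 → -$2,470.66
  Feb: +$684.70 − $134.07 → -$1,920.03
  Mar: +$684.70 → -$1,235.33
  Apr: +$684.70 → -$550.63
  May: +$684.70 − $134.07 → $0.00
Lowest trial balance = -$3,522.74 (Jun)
Initial deposit = cushion − low point = $684.70 − (-$3,522.74) = $4,207.44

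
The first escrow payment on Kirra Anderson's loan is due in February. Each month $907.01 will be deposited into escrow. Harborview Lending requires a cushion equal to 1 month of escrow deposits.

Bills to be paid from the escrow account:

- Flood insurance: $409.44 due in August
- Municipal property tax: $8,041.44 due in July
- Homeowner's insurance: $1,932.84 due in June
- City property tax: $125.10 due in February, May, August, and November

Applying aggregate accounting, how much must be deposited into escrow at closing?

Cushion = 1 × $907.01 = $907.01
Trial balance (start $0, +$907.01 each month, − disbursements):
  Feb: +$907.01 − $125.10 → $781.91
  Mar: +$907.01 → $1,688.92
  Apr: +$907.01 → $2,595.93
  May: +$907.01 − $125.10 → $3,377.84
  Jun: +$907.01 − $1,932.84 → $2,352.01
  Jul: +$907.01 − $8,041.44 → -$4,782.42
  Aug: +$907.01 − $534.54 → -$4,409.95
  Sep: +$907.01 → -$3,502.94
  Oct: +$907.01 → -$2,595.93
  Nov: +$907.01 − $125.10 → -$1,814.02
  Dec: +$907.01 → -$907.01
  Jan: +$907.01 → $0.00
Lowest trial balance = -$4,782.42 (Jul)
Initial deposit = cushion − low point = $907.01 − (-$4,782.42) = $5,689.43

$5,689.43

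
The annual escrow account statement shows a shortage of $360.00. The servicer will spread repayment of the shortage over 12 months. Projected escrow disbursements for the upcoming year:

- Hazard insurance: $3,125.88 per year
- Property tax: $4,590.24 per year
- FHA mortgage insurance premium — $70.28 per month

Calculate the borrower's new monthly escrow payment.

$743.29

Hazard insurance = $3,125.88
Property tax = $4,590.24
FHA mortgage insurance premium = $70.28 × 12 = $843.36
Total annual escrow = $3,125.88 + $4,590.24 + $843.36 = $8,559.48
Base monthly escrow = $8,559.48 ÷ 12 = $713.29
Shortage spread = $360.00 ÷ 12 = $30.00/mo
Adjusted monthly = $713.29 + $30.00 = $743.29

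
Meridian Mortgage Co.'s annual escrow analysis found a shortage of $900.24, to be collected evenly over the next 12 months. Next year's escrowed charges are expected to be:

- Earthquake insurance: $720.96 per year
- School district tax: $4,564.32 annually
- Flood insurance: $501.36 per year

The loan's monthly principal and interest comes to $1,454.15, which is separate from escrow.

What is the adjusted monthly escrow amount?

$557.24

Earthquake insurance: $720.96/yr
School district tax: $4,564.32/yr
Flood insurance: $501.36/yr
Total annual escrow = $720.96 + $4,564.32 + $501.36 = $5,786.64
Per month = $5,786.64 ÷ 12 = $482.22
Shortage spread = $900.24 ÷ 12 = $75.02/mo
New monthly escrow = $482.22 + $75.02 = $557.24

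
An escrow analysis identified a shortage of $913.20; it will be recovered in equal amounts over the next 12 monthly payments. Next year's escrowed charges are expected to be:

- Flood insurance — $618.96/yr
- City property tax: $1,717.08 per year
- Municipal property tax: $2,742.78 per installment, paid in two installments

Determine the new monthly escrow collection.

$727.90

Flood insurance — $618.96 per year
City property tax — $1,717.08 per year
Municipal property tax — $2,742.78 × 2 = $5,485.56 per year
Yearly total = $7,821.60
Monthly = $7,821.60 ÷ 12 = $651.80
Shortage per month = $913.20 ÷ 12 = $76.10
New monthly escrow = $651.80 + $76.10 = $727.90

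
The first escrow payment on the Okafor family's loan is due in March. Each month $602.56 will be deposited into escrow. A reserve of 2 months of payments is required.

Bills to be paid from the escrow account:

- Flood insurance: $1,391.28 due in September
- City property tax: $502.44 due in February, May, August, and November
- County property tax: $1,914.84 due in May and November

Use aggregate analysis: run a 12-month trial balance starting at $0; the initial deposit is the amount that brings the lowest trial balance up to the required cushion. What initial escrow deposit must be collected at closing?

$2,510.36

Cushion = 2 × $602.56 = $1,205.12
Trial balance (start $0, +$602.56 each month, − disbursements):
  Mar: +$602.56 → $602.56
  Apr: +$602.56 → $1,205.12
  May: +$602.56 − $2,417.28 → -$609.60
  Jun: +$602.56 → -$7.04
  Jul: +$602.56 → $595.52
  Aug: +$602.56 − $502.44 → $695.64
  Sep: +$602.56 − $1,391.28 → -$93.08
  Oct: +$602.56 → $509.48
  Nov: +$602.56 − $2,417.28 → -$1,305.24
  Dec: +$602.56 → -$702.68
  Jan: +$602.56 → -$100.12
  Feb: +$602.56 − $502.44 → $0.00
Lowest trial balance = -$1,305.24 (Nov)
Initial deposit = cushion − low point = $1,205.12 − (-$1,305.24) = $2,510.36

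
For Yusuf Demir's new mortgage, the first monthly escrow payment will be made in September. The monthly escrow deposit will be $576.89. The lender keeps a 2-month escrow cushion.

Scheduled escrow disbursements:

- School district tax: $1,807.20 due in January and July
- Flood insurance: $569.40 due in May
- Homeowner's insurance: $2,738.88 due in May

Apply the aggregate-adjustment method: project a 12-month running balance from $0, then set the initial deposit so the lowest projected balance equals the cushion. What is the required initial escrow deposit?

Cushion = 2 × $576.89 = $1,153.78
Trial balance (start $0, +$576.89 each month, − disbursements):
  Sep: +$576.89 → $576.89
  Oct: +$576.89 → $1,153.78
  Nov: +$576.89 → $1,730.67
  Dec: +$576.89 → $2,307.56
  Jan: +$576.89 − $1,807.20 → $1,077.25
  Feb: +$576.89 → $1,654.14
  Mar: +$576.89 → $2,231.03
  Apr: +$576.89 → $2,807.92
  May: +$576.89 − $3,308.28 → $76.53
  Jun: +$576.89 → $653.42
  Jul: +$576.89 − $1,807.20 → -$576.89
  Aug: +$576.89 → $0.00
Lowest trial balance = -$576.89 (Jul)
Initial deposit = cushion − low point = $1,153.78 − (-$576.89) = $1,730.67

$1,730.67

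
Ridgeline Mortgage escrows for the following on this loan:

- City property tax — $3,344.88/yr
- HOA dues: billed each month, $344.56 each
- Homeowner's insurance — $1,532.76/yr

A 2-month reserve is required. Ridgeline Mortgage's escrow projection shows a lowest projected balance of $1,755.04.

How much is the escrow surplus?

$252.98

City property tax: $3,344.88/yr
HOA dues: $344.56 × 12 = $4,134.72/yr
Homeowner's insurance: $1,532.76/yr
Yearly total = $9,012.36
Per month = $9,012.36 / 12 = $751.03
Required cushion = 2 × $751.03 = $1,502.06
Excess over cushion: $1,755.04 − $1,502.06 = $252.98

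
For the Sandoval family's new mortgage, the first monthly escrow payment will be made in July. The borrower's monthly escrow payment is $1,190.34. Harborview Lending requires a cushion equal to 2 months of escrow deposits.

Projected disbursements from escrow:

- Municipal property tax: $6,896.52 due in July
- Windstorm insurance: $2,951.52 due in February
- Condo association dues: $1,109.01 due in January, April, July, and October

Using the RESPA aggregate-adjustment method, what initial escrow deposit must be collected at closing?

Cushion = 2 × $1,190.34 = $2,380.68
Trial balance (start $0, +$1,190.34 each month, − disbursements):
  Jul: +$1,190.34 − $8,005.53 → -$6,815.19
  Aug: +$1,190.34 → -$5,624.85
  Sep: +$1,190.34 → -$4,434.51
  Oct: +$1,190.34 − $1,109.01 → -$4,353.18
  Nov: +$1,190.34 → -$3,162.84
  Dec: +$1,190.34 → -$1,972.50
  Jan: +$1,190.34 − $1,109.01 → -$1,891.17
  Feb: +$1,190.34 − $2,951.52 → -$3,652.35
  Mar: +$1,190.34 → -$2,462.01
  Apr: +$1,190.34 − $1,109.01 → -$2,380.68
  May: +$1,190.34 → -$1,190.34
  Jun: +$1,190.34 → $0.00
Lowest trial balance = -$6,815.19 (Jul)
Initial deposit = cushion − low point = $2,380.68 − (-$6,815.19) = $9,195.87

$9,195.87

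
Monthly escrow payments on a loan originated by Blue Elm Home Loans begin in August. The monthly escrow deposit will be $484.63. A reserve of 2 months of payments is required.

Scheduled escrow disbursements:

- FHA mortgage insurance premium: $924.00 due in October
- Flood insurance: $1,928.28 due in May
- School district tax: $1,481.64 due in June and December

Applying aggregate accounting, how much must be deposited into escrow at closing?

Cushion = 2 × $484.63 = $969.26
Trial balance (start $0, +$484.63 each month, − disbursements):
  Aug: +$484.63 → $484.63
  Sep: +$484.63 → $969.26
  Oct: +$484.63 − $924.00 → $529.89
  Nov: +$484.63 → $1,014.52
  Dec: +$484.63 − $1,481.64 → $17.51
  Jan: +$484.63 → $502.14
  Feb: +$484.63 → $986.77
  Mar: +$484.63 → $1,471.40
  Apr: +$484.63 → $1,956.03
  May: +$484.63 − $1,928.28 → $512.38
  Jun: +$484.63 − $1,481.64 → -$484.63
  Jul: +$484.63 → $0.00
Lowest trial balance = -$484.63 (Jun)
Initial deposit = cushion − low point = $969.26 − (-$484.63) = $1,453.89

$1,453.89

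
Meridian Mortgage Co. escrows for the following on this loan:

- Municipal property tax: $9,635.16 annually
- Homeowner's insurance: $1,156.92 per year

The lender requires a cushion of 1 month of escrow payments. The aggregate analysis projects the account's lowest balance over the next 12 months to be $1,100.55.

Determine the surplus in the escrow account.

Municipal property tax = $9,635.16/yr
Homeowner's insurance = $1,156.92/yr
Total per year = $10,792.08
Per month = $10,792.08 / 12 = $899.34
Required reserve = 1 × $899.34 = $899.34
Surplus = $1,100.55 − $899.34 = $201.21

$201.21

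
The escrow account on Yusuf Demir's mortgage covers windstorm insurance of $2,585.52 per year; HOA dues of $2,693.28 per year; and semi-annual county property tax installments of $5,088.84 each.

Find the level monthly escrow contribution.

$1,288.04

Windstorm insurance: $2,585.52 annually
HOA dues: $2,693.28 annually
County property tax: $5,088.84 × 2 = $10,177.68 annually
Total annual escrow = $2,585.52 + $2,693.28 + $10,177.68 = $15,456.48
Monthly = $15,456.48 / 12 = $1,288.04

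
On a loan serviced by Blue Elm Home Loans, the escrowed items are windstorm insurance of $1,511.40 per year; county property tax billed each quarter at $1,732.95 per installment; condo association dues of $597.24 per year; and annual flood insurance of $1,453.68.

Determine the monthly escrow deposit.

Windstorm insurance — $1,511.40 annually
County property tax — $1,732.95 × 4 = $6,931.80 annually
Condo association dues — $597.24 annually
Flood insurance — $1,453.68 annually
Annual escrow total = $1,511.40 + $6,931.80 + $597.24 + $1,453.68 = $10,494.12
Base monthly escrow = $10,494.12 ÷ 12 = $874.51

$874.51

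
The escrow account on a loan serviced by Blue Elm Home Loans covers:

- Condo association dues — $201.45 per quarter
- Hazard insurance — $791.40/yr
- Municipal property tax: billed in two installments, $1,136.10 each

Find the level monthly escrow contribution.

Condo association dues — $201.45 × 4 = $805.80
Hazard insurance — $791.40
Municipal property tax — $1,136.10 × 2 = $2,272.20
Total per year = $805.80 + $791.40 + $2,272.20 = $3,869.40
Per month = $3,869.40 / 12 = $322.45

$322.45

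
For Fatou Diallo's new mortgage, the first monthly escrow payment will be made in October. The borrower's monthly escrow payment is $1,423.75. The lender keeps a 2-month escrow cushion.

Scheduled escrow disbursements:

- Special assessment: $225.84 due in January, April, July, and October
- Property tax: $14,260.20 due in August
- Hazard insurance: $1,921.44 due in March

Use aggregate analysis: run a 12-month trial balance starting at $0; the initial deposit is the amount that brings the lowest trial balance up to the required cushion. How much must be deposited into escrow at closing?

$4,271.25

Cushion = 2 × $1,423.75 = $2,847.50
Trial balance (start $0, +$1,423.75 each month, − disbursements):
  Oct: +$1,423.75 − $225.84 → $1,197.91
  Nov: +$1,423.75 → $2,621.66
  Dec: +$1,423.75 → $4,045.41
  Jan: +$1,423.75 − $225.84 → $5,243.32
  Feb: +$1,423.75 → $6,667.07
  Mar: +$1,423.75 − $1,921.44 → $6,169.38
  Apr: +$1,423.75 − $225.84 → $7,367.29
  May: +$1,423.75 → $8,791.04
  Jun: +$1,423.75 → $10,214.79
  Jul: +$1,423.75 − $225.84 → $11,412.70
  Aug: +$1,423.75 − $14,260.20 → -$1,423.75
  Sep: +$1,423.75 → $0.00
Lowest trial balance = -$1,423.75 (Aug)
Initial deposit = cushion − low point = $2,847.50 − (-$1,423.75) = $4,271.25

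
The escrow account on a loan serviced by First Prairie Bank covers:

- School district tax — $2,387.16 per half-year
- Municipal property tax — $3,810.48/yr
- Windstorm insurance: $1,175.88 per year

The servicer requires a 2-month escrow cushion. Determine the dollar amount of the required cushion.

$1,626.78

School district tax = $2,387.16 × 2 = $4,774.32/yr
Municipal property tax = $3,810.48/yr
Windstorm insurance = $1,175.88/yr
Annual escrow total = $9,760.68
Monthly escrow = $9,760.68 ÷ 12 = $813.39
Cushion = 2 × $813.39 = $1,626.78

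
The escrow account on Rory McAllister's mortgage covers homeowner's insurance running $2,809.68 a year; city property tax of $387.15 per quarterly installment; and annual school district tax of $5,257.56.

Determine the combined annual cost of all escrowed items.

$9,615.84

Homeowner's insurance: $2,809.68
City property tax: $387.15 × 4 = $1,548.60
School district tax: $5,257.56
Combined annual = $2,809.68 + $1,548.60 + $5,257.56 = $9,615.84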